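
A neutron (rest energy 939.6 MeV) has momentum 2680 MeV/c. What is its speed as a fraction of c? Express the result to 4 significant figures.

0.9437c

βγ = pc/(mc²) = 2680/939.6 = 2.8523.
Since γ² = 1 + (βγ)² = 9.13562, γ = √9.13562 = 3.02252, and β = (βγ)/γ = 2.8523/3.02252 = 0.9437.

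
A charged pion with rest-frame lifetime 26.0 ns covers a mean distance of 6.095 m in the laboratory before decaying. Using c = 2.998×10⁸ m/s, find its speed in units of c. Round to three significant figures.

Lab distance = (lab lifetime)·v = γτ·βc, so βγ = d/(cτ) = 6.095/(2.998×10⁸ × 2.600×10^-8) = 0.78193.
With βγ = 0.78193: γ² = 1 + (βγ)² = 1.611415, and β = (βγ)/γ = 0.78193/1.26942 = 0.616.

0.616c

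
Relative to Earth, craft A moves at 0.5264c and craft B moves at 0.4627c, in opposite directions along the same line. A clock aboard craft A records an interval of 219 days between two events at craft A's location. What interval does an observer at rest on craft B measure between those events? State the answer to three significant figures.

361 days

The velocity of craft A relative to craft B is (0.5264 + 0.4627)c / (1 + 0.5264×0.4627) = 0.79537c; relative speed 0.79537c.
γ for this relative speed: γ = 1/√(1 − 0.632613) = 1.6498.
The clock on craft A records proper time, so craft B measures Δt = γΔτ = 1.6498 × 219 = 361 days.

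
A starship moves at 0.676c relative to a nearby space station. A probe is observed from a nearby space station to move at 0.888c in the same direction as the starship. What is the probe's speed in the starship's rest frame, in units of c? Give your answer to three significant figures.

0.530c

Transform to the starship's frame: u' = (u − v)/(1 − uv/c²).
u' = (0.888 − 0.676)/(1 − 0.888×0.676) = 0.212/0.399712 = 0.53038.
Speed in the starship's frame: 0.530c (in the same direction).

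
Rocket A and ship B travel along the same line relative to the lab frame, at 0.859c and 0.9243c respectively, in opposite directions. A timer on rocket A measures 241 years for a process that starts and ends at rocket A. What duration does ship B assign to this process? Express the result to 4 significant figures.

Speed of rocket A in ship B's frame: u = (v_A + v_B)/(1 + v_A v_B/c²) = (0.859 + 0.9243)/(1 + 0.859×0.9243) = 1.7833/1.7939737 = 0.99405; |u| = 0.99405c.
γ for this relative speed: γ = 1/√(1 − 0.988135) = 9.1805.
Rocket A's interval is proper; time dilation gives Δt_B = γΔτ = 9.1805 × 241 years = 2213 years.

2213 years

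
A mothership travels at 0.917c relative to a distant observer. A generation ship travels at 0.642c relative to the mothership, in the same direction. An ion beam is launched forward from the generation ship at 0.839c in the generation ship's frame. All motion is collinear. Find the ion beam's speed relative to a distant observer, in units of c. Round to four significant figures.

0.9983c

Compose velocities in two stages. Stage 1 (into S'): u₁ = (0.839+0.642)/(1+0.839×0.642) = 0.96254.
Stage 2 (into S): u = (0.96254+0.917)/(1+0.96254×0.917) = 0.99835, so the speed is 0.9983c.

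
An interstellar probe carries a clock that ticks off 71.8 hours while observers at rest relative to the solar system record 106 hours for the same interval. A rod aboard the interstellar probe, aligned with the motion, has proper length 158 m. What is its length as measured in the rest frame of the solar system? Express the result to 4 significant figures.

γ = Δt/Δτ = 106/71.8 = 1.47632.
The rod contracts by the same γ: 158 m / 1.47632 = 107.0 m.

107.0 m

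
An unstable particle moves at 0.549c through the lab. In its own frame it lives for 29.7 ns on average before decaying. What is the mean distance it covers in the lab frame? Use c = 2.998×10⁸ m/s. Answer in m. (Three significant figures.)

β² = 0.301401, so γ = 1/√0.698599 = 1.1964.
Lab-frame lifetime: Δt = γτ = 1.1964 × 29.7 ns = 35.533 ns.
Distance: d = vΔt = 0.549 × 2.998×10⁸ m/s × 3.5533×10^-8 s = 5.85 m.

5.85 m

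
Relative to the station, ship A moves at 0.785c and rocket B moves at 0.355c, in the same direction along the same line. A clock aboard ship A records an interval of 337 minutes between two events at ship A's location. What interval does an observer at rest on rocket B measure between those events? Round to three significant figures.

Transform ship A's velocity into rocket B's frame: (0.785 − 0.355)/(1 − 0.785·0.355) = 0.43/0.721325, so the relative speed is 0.59613c.
γ for this relative speed: γ = 1/√(1 − 0.355371) = 1.2455.
Ship A's interval is proper; time dilation gives Δt_B = γΔτ = 1.2455 × 337 minutes = 420 minutes.

420 minutes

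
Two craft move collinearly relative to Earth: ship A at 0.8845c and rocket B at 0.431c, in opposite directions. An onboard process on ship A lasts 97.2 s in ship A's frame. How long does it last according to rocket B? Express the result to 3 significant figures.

319 s

Transform ship A's velocity into rocket B's frame: (0.8845 + 0.431)/(1 + 0.8845·0.431) = 1.3155/1.3812195, so the relative speed is 0.95242c.
At |u| = 0.95242c, γ = (1 − 0.907104)^(−1/2) = 3.281.
The clock on ship A records proper time, so rocket B measures Δt = γΔτ = 3.281 × 97.2 = 319 s.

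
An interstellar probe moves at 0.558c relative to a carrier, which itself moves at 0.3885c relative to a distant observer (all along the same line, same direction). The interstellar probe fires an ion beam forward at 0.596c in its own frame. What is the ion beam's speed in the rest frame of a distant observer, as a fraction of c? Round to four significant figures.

0.9387c

Apply u = (u'+v)/(1+u'v) twice. Ion beam in the carrier frame: (0.596+0.558)/(1+0.596·0.558) = 1.154/1.332568 = 0.866c.
That velocity, transformed to the rest frame of a distant observer: (0.866+0.3885)/(1+0.866·0.3885) = 1.2545/1.336441 = 0.93869c.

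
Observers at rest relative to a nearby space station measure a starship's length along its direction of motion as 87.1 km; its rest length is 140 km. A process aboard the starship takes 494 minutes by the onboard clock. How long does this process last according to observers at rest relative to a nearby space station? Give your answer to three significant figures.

794 minutes

From L = L₀/γ: γ = 140/87.1 = 1.60735.
The same γ dilates the second interval: 1.60735 × 494 minutes = 794 minutes.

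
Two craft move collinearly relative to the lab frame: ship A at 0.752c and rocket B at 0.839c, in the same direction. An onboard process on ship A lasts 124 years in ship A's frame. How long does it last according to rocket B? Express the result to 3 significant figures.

128 years

Transform ship A's velocity into rocket B's frame: (0.752 − 0.839)/(1 − 0.752·0.839) = −0.087/0.369072, so the relative speed is 0.23573c.
γ for this relative speed: γ = 1/√(1 − 0.0555686) = 1.029.
The clock on ship A records proper time, so rocket B measures Δt = γΔτ = 1.029 × 124 = 128 years.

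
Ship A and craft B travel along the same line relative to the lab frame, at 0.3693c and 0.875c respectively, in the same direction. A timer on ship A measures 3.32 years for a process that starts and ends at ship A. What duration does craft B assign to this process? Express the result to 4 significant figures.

4.995 years

The velocity of ship A relative to craft B is (0.3693 − 0.875)c / (1 − 0.3693×0.875) = −0.74712c; relative speed 0.74712c.
At |u| = 0.74712c, γ = (1 − 0.558188)^(−1/2) = 1.5045.
The clock on ship A records proper time, so craft B measures Δt = γΔτ = 1.5045 × 3.32 = 4.995 years.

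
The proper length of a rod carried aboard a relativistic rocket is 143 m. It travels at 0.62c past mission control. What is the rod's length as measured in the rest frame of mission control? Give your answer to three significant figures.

γ = 1/√(1 − β²) = 1/√(1 − 0.3844) = 1/√0.6156 = 1/0.784602 = 1.2745.
Length contraction: L = L₀/γ = 143/1.2745 = 112 m.

112 m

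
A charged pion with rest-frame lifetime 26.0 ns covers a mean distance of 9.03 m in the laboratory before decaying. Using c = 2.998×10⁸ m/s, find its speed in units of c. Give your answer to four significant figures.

Lab distance = (lab lifetime)·v = γτ·βc, so βγ = d/(cτ) = 9.030/(2.998×10⁸ × 2.600×10^-8) = 1.1585.
With βγ = 1.1585: γ² = 1 + (βγ)² = 2.34212, and β = (βγ)/γ = 1.1585/1.5304 = 0.7570.

0.7570c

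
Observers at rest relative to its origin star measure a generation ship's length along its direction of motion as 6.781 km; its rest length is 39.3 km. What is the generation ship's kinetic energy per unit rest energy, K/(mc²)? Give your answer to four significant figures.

Length contraction gives γ = L₀/L = 39.3/6.781 = 5.79561.
K/(mc²) = γ − 1 = 5.79561 − 1 = 4.796.

4.796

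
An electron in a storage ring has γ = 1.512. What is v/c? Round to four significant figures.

β = √(1 − 1/γ²) = √(1 − 1/2.286144) = √0.562582 = 0.7501.

0.7501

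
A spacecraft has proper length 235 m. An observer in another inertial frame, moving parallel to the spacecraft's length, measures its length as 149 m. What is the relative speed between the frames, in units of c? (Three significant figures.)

Length contraction gives γ = L₀/L = 235/149 = 1.5772.
β = √(1 − 1/γ²) = √0.598 = 0.773.

0.773c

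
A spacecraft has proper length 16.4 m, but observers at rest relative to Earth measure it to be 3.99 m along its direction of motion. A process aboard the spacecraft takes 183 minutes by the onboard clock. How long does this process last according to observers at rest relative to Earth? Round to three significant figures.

752 minutes

Length contraction gives γ = L₀/L = 16.4/3.99 = 4.11028.
Δt = γΔτ = 4.11028 × 183 = 752 minutes.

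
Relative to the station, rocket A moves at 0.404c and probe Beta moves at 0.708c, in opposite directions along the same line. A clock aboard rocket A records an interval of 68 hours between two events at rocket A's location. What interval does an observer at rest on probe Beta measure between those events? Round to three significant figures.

Speed of rocket A in probe Beta's frame: u = (v_A + v_B)/(1 + v_A v_B/c²) = (0.404 + 0.708)/(1 + 0.404×0.708) = 1.112/1.286032 = 0.86468; |u| = 0.86468c.
At |u| = 0.86468c, γ = (1 − 0.747672)^(−1/2) = 1.9908.
The clock on rocket A records proper time, so probe Beta measures Δt = γΔτ = 1.9908 × 68 = 135 hours.

135 hours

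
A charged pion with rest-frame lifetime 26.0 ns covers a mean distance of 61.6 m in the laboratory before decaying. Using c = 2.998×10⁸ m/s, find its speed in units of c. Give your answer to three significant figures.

0.992c

Let x = d/(cτ) = 61.60 m / (2.998×10⁸ m/s × 2.600×10^-8 s) = 7.9027. Since d = βγcτ, x = βγ = β/√(1−β²).
Solving: β² = x²/(1+x²) = 62.4527/63.4527 = 0.98424, so β = 0.992.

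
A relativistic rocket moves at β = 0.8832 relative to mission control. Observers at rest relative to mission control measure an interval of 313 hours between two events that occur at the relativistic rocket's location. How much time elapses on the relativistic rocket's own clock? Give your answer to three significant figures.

β² = 0.78004224, so γ = 1/√0.21995776 = 2.1322.
The relativistic rocket's clock runs slow as seen from mission control, so Δτ = Δt/γ = 313/2.1322 = 147 hours.

147 hours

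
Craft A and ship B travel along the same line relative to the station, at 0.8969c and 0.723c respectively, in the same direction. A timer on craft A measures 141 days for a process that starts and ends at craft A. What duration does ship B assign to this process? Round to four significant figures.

162.2 days

The velocity of craft A relative to ship B is (0.8969 − 0.723)c / (1 − 0.8969×0.723) = 0.49468c; relative speed 0.49468c.
At |u| = 0.49468c, γ = (1 − 0.244708)^(−1/2) = 1.1506.
The clock on craft A records proper time, so ship B measures Δt = γΔτ = 1.1506 × 141 = 162.2 days.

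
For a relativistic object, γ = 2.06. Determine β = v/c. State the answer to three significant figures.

0.874

β = √(1 − 1/γ²) = √(1 − 1/4.2436) = √0.764351 = 0.874.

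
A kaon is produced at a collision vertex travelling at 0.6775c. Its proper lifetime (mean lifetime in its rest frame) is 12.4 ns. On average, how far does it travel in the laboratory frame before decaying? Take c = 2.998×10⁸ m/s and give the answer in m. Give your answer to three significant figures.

3.42 m

β² = 0.45900625, so γ = 1/√0.54099375 = 1.3596.
Lab-frame lifetime: Δt = γτ = 1.3596 × 12.4 ns = 16.859 ns.
Distance: d = vΔt = 0.6775 × 2.998×10⁸ m/s × 1.6859×10^-8 s = 3.42 m.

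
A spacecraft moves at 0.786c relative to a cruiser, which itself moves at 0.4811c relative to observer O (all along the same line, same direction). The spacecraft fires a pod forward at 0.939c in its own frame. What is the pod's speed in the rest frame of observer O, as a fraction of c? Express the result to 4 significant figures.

Compose velocities in two stages. Stage 1 (into S'): u₁ = (0.939+0.786)/(1+0.939×0.786) = 0.99249.
Stage 2 (into S): u = (0.99249+0.4811)/(1+0.99249×0.4811) = 0.99736, so the speed is 0.9974c.

0.9974c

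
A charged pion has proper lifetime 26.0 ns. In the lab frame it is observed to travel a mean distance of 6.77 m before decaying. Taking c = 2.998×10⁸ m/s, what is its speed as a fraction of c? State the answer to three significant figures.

d = βγcτ ⇒ βγ = d/(cτ) = 6.770 m / (7.7948 m) = 0.86853.
β = (βγ)/√(1+(βγ)²) = 0.86853/√1.754344 = 0.656.

0.656c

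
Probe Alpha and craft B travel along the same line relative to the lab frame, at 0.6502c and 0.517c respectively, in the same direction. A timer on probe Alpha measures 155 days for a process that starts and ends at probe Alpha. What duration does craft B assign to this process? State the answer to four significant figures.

Speed of probe Alpha in craft B's frame: u = (v_A − v_B)/(1 − v_A v_B/c²) = (0.6502 − 0.517)/(1 − 0.6502×0.517) = 0.1332/0.6638466 = 0.20065; |u| = 0.20065c.
γ for this relative speed: γ = 1/√(1 − 0.0402604) = 1.0208.
Probe Alpha's interval is proper; time dilation gives Δt_B = γΔτ = 1.0208 × 155 days = 158.2 days.

158.2 days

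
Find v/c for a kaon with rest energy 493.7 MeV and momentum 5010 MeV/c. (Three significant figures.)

0.995

pc/(mc²) = 5010/493.7 = 10.148 = βγ = β/√(1−β²).
So β² = x²/(1 + x²) with x = 10.148: x² = 102.982, β² = 102.982/103.982 = 0.990383, β = 0.995.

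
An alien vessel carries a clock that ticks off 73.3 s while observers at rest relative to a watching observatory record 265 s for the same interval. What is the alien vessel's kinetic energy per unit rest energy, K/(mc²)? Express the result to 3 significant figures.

From Δt = γΔτ: γ = 265/73.3 = 3.61528.
Since K = (γ−1)mc², K/(mc²) = 3.61528 − 1 = 2.62.

2.62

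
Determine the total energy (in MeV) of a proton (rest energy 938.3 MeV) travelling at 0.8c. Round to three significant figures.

1560 MeV

β² = 0.64, so γ = 1/√0.36 = 1.6667.
Total energy: E = γmc² = 1.6667 × 938.3 MeV = 1560 MeV.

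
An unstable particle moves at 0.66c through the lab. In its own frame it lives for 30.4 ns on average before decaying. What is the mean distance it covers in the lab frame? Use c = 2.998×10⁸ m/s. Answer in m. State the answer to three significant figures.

γ = 1/√(1 − β²) = 1/√(1 − 0.4356) = 1/√0.5644 = 1/0.751266 = 1.3311.
Lab-frame lifetime: Δt = γτ = 1.3311 × 30.4 ns = 40.465 ns.
Distance: d = vΔt = 0.66 × 2.998×10⁸ m/s × 4.0465×10^-8 s = 8.01 m.

8.01 m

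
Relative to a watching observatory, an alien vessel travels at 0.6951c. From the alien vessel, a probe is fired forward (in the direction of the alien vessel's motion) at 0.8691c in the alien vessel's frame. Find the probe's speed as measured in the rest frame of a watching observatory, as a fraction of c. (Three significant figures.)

In units of c, u = (u' + v)/(1 + u'v) with u' = 0.8691 and v = 0.6951.
Numerator: 0.8691 + 0.6951 = 1.5642. Denominator: 1 + (0.8691)(0.6951) = 1.60411141.
u = 1.5642/1.60411141 = 0.97512, so the speed is 0.975c.

0.975c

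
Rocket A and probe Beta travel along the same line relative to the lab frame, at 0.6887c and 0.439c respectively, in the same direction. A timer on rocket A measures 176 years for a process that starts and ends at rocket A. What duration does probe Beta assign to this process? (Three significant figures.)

188 years

Transform rocket A's velocity into probe Beta's frame: (0.6887 − 0.439)/(1 − 0.6887·0.439) = 0.2497/0.6976607, so the relative speed is 0.35791c.
At |u| = 0.35791c, γ = (1 − 0.1281)^(−1/2) = 1.0709.
The clock on rocket A records proper time, so probe Beta measures Δt = γΔτ = 1.0709 × 176 = 188 years.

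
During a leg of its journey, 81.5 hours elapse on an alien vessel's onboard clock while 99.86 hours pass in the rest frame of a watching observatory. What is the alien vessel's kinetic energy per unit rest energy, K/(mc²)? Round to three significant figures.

From Δt = γΔτ: γ = 99.86/81.5 = 1.22528.
Since K = (γ−1)mc², K/(mc²) = 1.22528 − 1 = 0.225.

0.225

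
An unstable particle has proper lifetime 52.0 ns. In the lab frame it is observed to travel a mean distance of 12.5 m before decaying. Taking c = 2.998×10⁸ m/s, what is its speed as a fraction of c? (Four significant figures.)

Let x = d/(cτ) = 12.50 m / (2.998×10⁸ m/s × 5.200×10^-8 s) = 0.80182. Since d = βγcτ, x = βγ = β/√(1−β²).
Solving: β² = x²/(1+x²) = 0.642915/1.642915 = 0.391326, so β = 0.6256.

0.6256c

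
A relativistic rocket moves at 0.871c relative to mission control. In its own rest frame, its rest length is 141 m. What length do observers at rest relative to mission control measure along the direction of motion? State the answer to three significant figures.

69.3 m

With β = 0.871, γ = 1/√(1 − 0.871²) = 1/√0.241359 = 2.0355.
Along the direction of motion the measured length is L₀/γ = 141/2.0355 = 69.3 m.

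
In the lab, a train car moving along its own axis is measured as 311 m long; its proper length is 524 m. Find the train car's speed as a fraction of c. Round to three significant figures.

0.805c

Length contraction gives γ = L₀/L = 524/311 = 1.6849.
β = √(1 − 1/γ²) = √0.647749 = 0.805.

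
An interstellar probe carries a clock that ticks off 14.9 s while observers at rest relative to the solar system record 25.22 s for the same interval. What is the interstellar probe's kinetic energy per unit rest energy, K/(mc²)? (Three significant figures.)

0.693

From Δt = γΔτ: γ = 25.22/14.9 = 1.69262.
K/(mc²) = γ − 1 = 1.69262 − 1 = 0.693.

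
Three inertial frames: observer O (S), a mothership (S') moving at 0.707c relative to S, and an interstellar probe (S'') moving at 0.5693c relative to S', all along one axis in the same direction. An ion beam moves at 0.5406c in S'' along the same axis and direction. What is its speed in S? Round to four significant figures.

0.9723c

First combine the ion beam and interstellar probe (S''→S'): u₁ = (0.5406 + 0.5693)/(1 + 0.5406×0.5693) = 1.1099/1.30776358 = 0.8487.
Then combine with the mothership (S'→S): u = (0.8487 + 0.707)/(1 + 0.8487×0.707) = 1.5557/1.6000309 = 0.97229.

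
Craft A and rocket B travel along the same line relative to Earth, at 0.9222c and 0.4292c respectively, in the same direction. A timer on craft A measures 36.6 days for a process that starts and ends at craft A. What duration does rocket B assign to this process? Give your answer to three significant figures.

Speed of craft A in rocket B's frame: u = (v_A − v_B)/(1 − v_A v_B/c²) = (0.9222 − 0.4292)/(1 − 0.9222×0.4292) = 0.493/0.60419176 = 0.81597; |u| = 0.81597c.
At |u| = 0.81597c, γ = (1 − 0.665807)^(−1/2) = 1.7298.
The clock on craft A records proper time, so rocket B measures Δt = γΔτ = 1.7298 × 36.6 = 63.3 days.

63.3 days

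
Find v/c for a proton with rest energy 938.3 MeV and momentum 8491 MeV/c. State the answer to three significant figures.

0.994

βγ = pc/(mc²) = 8491/938.3 = 9.0493.
Since γ² = 1 + (βγ)² = 82.8898, γ = √82.8898 = 9.10438, and β = (βγ)/γ = 9.0493/9.10438 = 0.994.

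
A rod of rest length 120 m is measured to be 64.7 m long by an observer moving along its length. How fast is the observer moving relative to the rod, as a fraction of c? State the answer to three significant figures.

0.842c

Length contraction gives γ = L₀/L = 120/64.7 = 1.8547.
β = √(1 − 1/γ²) = √0.709295 = 0.842.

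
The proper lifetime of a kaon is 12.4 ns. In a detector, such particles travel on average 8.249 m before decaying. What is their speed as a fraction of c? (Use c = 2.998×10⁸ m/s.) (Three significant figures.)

0.912c

Lab distance = (lab lifetime)·v = γτ·βc, so βγ = d/(cτ) = 8.249/(2.998×10⁸ × 1.240×10^-8) = 2.219.
With βγ = 2.219: γ² = 1 + (βγ)² = 5.92396, and β = (βγ)/γ = 2.219/2.43392 = 0.912.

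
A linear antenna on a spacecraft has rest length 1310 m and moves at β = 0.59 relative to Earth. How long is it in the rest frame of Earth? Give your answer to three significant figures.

β² = 0.3481, so γ = 1/√0.6519 = 1.2385.
Along the direction of motion the measured length is L₀/γ = 1310/1.2385 = 1060 m.

1060 m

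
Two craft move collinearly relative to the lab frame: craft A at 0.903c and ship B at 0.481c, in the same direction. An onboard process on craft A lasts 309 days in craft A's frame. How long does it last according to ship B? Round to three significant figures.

Transform craft A's velocity into ship B's frame: (0.903 − 0.481)/(1 − 0.903·0.481) = 0.422/0.565657, so the relative speed is 0.74604c.
γ for this relative speed: γ = 1/√(1 − 0.556576) = 1.5017.
Craft A's interval is proper; time dilation gives Δt_B = γΔτ = 1.5017 × 309 days = 464 days.

464 days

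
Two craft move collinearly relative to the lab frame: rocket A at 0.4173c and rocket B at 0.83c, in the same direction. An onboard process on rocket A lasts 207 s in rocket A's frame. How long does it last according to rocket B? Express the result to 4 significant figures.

Transform rocket A's velocity into rocket B's frame: (0.4173 − 0.83)/(1 − 0.4173·0.83) = −0.4127/0.653641, so the relative speed is 0.63139c.
At |u| = 0.63139c, γ = (1 − 0.398653)^(−1/2) = 1.2895.
Rocket A's interval is proper; time dilation gives Δt_B = γΔτ = 1.2895 × 207 s = 266.9 s.

266.9 s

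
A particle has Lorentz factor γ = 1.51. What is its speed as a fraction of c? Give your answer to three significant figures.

0.749c

β = √(1 − 1/γ²) = √(1 − 1/2.2801) = √0.561423 = 0.749.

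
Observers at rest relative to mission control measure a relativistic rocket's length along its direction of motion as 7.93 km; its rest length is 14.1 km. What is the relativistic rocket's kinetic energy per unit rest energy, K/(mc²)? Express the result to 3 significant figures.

0.778

From L = L₀/γ: γ = 14.1/7.93 = 1.77806.
K/(mc²) = γ − 1 = 1.77806 − 1 = 0.778.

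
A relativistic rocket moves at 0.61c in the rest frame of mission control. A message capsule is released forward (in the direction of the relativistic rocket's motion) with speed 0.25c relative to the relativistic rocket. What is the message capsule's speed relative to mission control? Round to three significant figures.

0.746c

Relativistic velocity addition: u = (u' + v)/(1 + u'v/c²), with u' = 0.25c and v = 0.61c.
Numerator: 0.25 + 0.61 = 0.86. Denominator: 1 + (0.25)(0.61) = 1.1525.
u = 0.86/1.1525 = 0.7462, so the speed is 0.746c.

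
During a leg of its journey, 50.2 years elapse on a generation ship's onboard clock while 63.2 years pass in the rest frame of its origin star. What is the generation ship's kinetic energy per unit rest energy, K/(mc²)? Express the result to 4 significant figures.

γ = Δt/Δτ = 63.2/50.2 = 1.25896.
Since K = (γ−1)mc², K/(mc²) = 1.25896 − 1 = 0.2590.

0.2590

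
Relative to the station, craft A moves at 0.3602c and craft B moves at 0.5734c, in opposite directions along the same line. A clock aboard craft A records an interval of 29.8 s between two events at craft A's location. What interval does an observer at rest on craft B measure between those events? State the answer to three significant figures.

The velocity of craft A relative to craft B is (0.3602 + 0.5734)c / (1 + 0.3602×0.5734) = 0.77378c; relative speed 0.77378c.
γ for this relative speed: γ = 1/√(1 − 0.598735) = 1.5786.
Craft A's interval is proper; time dilation gives Δt_B = γΔτ = 1.5786 × 29.8 s = 47.0 s.

47.0 s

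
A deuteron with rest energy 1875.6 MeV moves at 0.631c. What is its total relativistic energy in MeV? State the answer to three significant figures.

2420 MeV

Lorentz factor: γ = (1 − 0.398161)^(−1/2) = 1.289.
Total energy: E = γmc² = 1.289 × 1875.6 MeV = 2420 MeV.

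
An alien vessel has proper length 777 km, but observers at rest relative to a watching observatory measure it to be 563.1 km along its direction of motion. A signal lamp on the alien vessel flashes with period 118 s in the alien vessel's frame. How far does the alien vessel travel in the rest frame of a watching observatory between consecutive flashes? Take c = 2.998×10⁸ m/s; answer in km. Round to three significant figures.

3.36×10^7 km

From L = L₀/γ: γ = 777/563.1 = 1.37986.
β = √(1 − 1/γ²) = 0.68905. Lab-frame period = γτ = 1.37986×118 s = 162.82 s. Distance = βc × γτ = 0.68905 × 2.998×10⁸ m/s × 162.82 s = 3.3635×10^10 m = 3.36×10^7 km.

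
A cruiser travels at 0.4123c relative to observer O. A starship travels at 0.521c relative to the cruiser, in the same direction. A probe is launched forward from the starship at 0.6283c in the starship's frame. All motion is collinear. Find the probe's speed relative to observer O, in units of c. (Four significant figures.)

First combine the probe and starship (S''→S'): u₁ = (0.6283 + 0.521)/(1 + 0.6283×0.521) = 1.1493/1.3273443 = 0.86586.
Then combine with the cruiser (S'→S): u = (0.86586 + 0.4123)/(1 + 0.86586×0.4123) = 1.27816/1.356994078 = 0.94191.

0.9419c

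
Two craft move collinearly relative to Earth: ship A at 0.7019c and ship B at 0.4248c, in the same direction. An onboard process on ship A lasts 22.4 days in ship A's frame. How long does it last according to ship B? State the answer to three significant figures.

Speed of ship A in ship B's frame: u = (v_A − v_B)/(1 − v_A v_B/c²) = (0.7019 − 0.4248)/(1 − 0.7019×0.4248) = 0.2771/0.70183288 = 0.39482; |u| = 0.39482c.
γ for this relative speed: γ = 1/√(1 − 0.155883) = 1.0884.
The clock on ship A records proper time, so ship B measures Δt = γΔτ = 1.0884 × 22.4 = 24.4 days.

24.4 days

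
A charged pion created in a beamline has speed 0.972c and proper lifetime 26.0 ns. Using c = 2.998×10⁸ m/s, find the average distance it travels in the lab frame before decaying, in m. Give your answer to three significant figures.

γ = 1/√(1 − β²) = 1/√(1 − 0.944784) = 1/√0.055216 = 1/0.234981 = 4.2557.
Lab-frame lifetime: Δt = γτ = 4.2557 × 26.0 ns = 110.65 ns.
Distance: d = vΔt = 0.972 × 2.998×10⁸ m/s × 1.1065×10^-7 s = 32.2 m.

32.2 m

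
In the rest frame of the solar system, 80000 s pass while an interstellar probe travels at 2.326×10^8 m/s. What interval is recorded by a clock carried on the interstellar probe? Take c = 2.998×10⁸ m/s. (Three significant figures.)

β = v/c = (2.326×10^8 m/s)/(2.998×10⁸ m/s) = 0.775851.
Lorentz factor: γ = (1 − 0.6019448)^(−1/2) = 1.585.
The moving clock records proper time: Δτ = Δt/γ = 80000/1.585 = 50500 s.

50500 s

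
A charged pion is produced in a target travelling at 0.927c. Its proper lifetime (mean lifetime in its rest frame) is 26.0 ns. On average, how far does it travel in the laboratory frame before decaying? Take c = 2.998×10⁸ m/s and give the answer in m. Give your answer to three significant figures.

19.3 m

γ = 1/√(1 − β²) = 1/√(1 − 0.859329) = 1/√0.140671 = 1/0.375061 = 2.6662.
Lab-frame lifetime: Δt = γτ = 2.6662 × 26.0 ns = 69.321 ns.
Distance: d = vΔt = 0.927 × 2.998×10⁸ m/s × 6.9321×10^-8 s = 19.3 m.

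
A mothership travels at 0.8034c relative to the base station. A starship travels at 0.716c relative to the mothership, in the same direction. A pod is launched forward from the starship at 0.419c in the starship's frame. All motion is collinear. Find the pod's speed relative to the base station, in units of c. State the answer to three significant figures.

Compose velocities in two stages. Stage 1 (into S'): u₁ = (0.419+0.716)/(1+0.419×0.716) = 0.87307.
Stage 2 (into S): u = (0.87307+0.8034)/(1+0.87307×0.8034) = 0.98533, so the speed is 0.985c.

0.985c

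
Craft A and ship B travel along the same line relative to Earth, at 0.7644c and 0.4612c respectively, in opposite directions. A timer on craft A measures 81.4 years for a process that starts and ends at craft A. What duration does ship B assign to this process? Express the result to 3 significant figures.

192 years

Transform craft A's velocity into ship B's frame: (0.7644 + 0.4612)/(1 + 0.7644·0.4612) = 1.2256/1.35254128, so the relative speed is 0.90615c.
γ for this relative speed: γ = 1/√(1 − 0.821108) = 2.3643.
The clock on craft A records proper time, so ship B measures Δt = γΔτ = 2.3643 × 81.4 = 192 years.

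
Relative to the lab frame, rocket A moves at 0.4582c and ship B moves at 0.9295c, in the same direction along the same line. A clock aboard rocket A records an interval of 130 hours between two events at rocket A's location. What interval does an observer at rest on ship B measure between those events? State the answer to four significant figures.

Transform rocket A's velocity into ship B's frame: (0.4582 − 0.9295)/(1 − 0.4582·0.9295) = −0.4713/0.5741031, so the relative speed is 0.82093c.
At |u| = 0.82093c, γ = (1 − 0.673926)^(−1/2) = 1.7512.
The clock on rocket A records proper time, so ship B measures Δt = γΔτ = 1.7512 × 130 = 227.7 hours.

227.7 hours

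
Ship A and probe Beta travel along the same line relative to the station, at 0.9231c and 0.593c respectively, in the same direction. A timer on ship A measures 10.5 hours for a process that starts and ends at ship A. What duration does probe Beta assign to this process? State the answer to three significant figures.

Transform ship A's velocity into probe Beta's frame: (0.9231 − 0.593)/(1 − 0.9231·0.593) = 0.3301/0.4526017, so the relative speed is 0.72934c.
γ for this relative speed: γ = 1/√(1 − 0.531937) = 1.4617.
The clock on ship A records proper time, so probe Beta measures Δt = γΔτ = 1.4617 × 10.5 = 15.3 hours.

15.3 hours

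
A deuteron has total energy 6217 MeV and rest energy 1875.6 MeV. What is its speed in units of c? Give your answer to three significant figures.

γ = E/(mc²) = 6217/1875.6 = 3.3147.
β = √(1 − 1/γ²) = √(1 − 0.0910147) = √0.9089853 = 0.953.

0.953c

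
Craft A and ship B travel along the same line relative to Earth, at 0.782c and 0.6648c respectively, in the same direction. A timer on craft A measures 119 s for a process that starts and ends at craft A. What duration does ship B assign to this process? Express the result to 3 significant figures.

123 s

The velocity of craft A relative to ship B is (0.782 − 0.6648)c / (1 − 0.782×0.6648) = 0.2441c; relative speed 0.2441c.
At |u| = 0.2441c, γ = (1 − 0.0595848)^(−1/2) = 1.0312.
Craft A's interval is proper; time dilation gives Δt_B = γΔτ = 1.0312 × 119 s = 123 s.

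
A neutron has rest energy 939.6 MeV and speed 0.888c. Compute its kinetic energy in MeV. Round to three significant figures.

γ = 1/√(1 − β²) = 1/√(1 − 0.788544) = 1/√0.211456 = 1/0.459843 = 2.1747.
Kinetic energy: K = (γ − 1)mc² = (2.1747 − 1) × 939.6 MeV = 1.1747 × 939.6 = 1100 MeV.

1100 MeV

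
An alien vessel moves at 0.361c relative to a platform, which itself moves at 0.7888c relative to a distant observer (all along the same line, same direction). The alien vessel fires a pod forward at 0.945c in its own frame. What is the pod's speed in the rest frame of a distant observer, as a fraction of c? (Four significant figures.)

0.9969c

Compose velocities in two stages. Stage 1 (into S'): u₁ = (0.945+0.361)/(1+0.945×0.361) = 0.97379.
Stage 2 (into S): u = (0.97379+0.7888)/(1+0.97379×0.7888) = 0.99687, so the speed is 0.9969c.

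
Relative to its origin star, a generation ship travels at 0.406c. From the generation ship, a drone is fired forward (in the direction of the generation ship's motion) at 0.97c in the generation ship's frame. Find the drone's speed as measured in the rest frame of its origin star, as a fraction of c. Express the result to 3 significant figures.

0.987c

Relativistic velocity addition: u = (u' + v)/(1 + u'v/c²), with u' = 0.97c and v = 0.406c.
Numerator: 0.97 + 0.406 = 1.376. Denominator: 1 + (0.97)(0.406) = 1.39382.
u = 1.376/1.39382 = 0.98721, so the speed is 0.987c.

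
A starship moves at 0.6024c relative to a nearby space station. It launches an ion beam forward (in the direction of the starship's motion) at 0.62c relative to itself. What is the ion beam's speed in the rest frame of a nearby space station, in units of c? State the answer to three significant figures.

Relativistic velocity addition: u = (u' + v)/(1 + u'v/c²), with u' = 0.62c and v = 0.6024c.
Numerator: 0.62 + 0.6024 = 1.2224. Denominator: 1 + (0.62)(0.6024) = 1.373488.
u = 1.2224/1.373488 = 0.89, so the speed is 0.890c.

0.890c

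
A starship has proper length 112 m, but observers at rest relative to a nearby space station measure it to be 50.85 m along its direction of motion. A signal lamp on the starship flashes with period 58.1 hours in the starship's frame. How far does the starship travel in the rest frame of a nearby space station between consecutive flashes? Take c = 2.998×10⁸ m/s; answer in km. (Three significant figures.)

γ = L₀/L = 112/50.85 = 2.20256.
β = √(1 − 1/γ²) = 0.89099. Lab-frame period = γτ = 2.20256×58.1 hours = 127.97 hours. Distance = βc × γτ = 0.89099 × 2.998×10⁸ m/s × 460692 s = 1.2306×10^14 m = 1.23×10^11 km.

1.23×10^11 km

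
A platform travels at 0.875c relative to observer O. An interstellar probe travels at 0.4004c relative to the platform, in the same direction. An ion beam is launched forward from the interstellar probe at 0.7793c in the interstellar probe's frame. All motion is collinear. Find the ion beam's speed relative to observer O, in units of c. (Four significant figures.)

Apply u = (u'+v)/(1+u'v) twice. Ion beam in the platform frame: (0.7793+0.4004)/(1+0.7793·0.4004) = 1.1797/1.31203172 = 0.89914c.
That velocity, transformed to the rest frame of observer O: (0.89914+0.875)/(1+0.89914·0.875) = 1.77414/1.7867475 = 0.99294c.

0.9929c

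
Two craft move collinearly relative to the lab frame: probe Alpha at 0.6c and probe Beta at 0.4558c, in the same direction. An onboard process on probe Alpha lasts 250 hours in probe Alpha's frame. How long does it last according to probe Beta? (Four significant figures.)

Transform probe Alpha's velocity into probe Beta's frame: (0.6 − 0.4558)/(1 − 0.6·0.4558) = 0.1442/0.72652, so the relative speed is 0.19848c.
γ for this relative speed: γ = 1/√(1 − 0.0393943) = 1.0203.
The clock on probe Alpha records proper time, so probe Beta measures Δt = γΔτ = 1.0203 × 250 = 255.1 hours.

255.1 hours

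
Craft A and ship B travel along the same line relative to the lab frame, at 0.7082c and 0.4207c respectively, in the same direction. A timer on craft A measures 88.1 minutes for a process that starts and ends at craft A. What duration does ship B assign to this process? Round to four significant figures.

96.57 minutes

Speed of craft A in ship B's frame: u = (v_A − v_B)/(1 − v_A v_B/c²) = (0.7082 − 0.4207)/(1 − 0.7082×0.4207) = 0.2875/0.70206026 = 0.40951; |u| = 0.40951c.
At |u| = 0.40951c, γ = (1 − 0.167698)^(−1/2) = 1.0961.
The clock on craft A records proper time, so ship B measures Δt = γΔτ = 1.0961 × 88.1 = 96.57 minutes.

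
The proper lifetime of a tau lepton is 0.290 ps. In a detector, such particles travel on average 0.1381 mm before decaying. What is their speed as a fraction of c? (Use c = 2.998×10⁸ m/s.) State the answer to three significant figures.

0.846c

Lab distance = (lab lifetime)·v = γτ·βc, so βγ = d/(cτ) = 1.381×10^-4/(2.998×10⁸ × 2.900×10^-13) = 1.5884.
With βγ = 1.5884: γ² = 1 + (βγ)² = 3.52301, and β = (βγ)/γ = 1.5884/1.87697 = 0.846.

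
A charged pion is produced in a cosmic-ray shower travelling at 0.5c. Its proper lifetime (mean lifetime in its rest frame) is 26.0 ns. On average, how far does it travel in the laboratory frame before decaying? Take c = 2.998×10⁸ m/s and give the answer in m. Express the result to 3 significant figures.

With β = 0.5, γ = 1/√(1 − 0.5²) = 1/√0.75 = 1.1547.
Lab-frame lifetime: Δt = γτ = 1.1547 × 26.0 ns = 30.022 ns.
Distance: d = vΔt = 0.5 × 2.998×10⁸ m/s × 3.0022×10^-8 s = 4.50 m.

4.50 m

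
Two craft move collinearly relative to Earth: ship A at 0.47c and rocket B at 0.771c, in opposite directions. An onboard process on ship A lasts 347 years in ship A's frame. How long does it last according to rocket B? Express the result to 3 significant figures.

841 years

Speed of ship A in rocket B's frame: u = (v_A + v_B)/(1 + v_A v_B/c²) = (0.47 + 0.771)/(1 + 0.47×0.771) = 1.241/1.36237 = 0.91091; |u| = 0.91091c.
γ for this relative speed: γ = 1/√(1 − 0.829757) = 2.4236.
The clock on ship A records proper time, so rocket B measures Δt = γΔτ = 2.4236 × 347 = 841 years.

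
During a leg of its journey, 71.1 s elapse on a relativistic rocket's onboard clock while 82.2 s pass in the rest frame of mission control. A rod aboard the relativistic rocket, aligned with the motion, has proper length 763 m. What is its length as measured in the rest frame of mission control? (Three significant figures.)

The time-dilation ratio gives γ = 82.2/71.1 = 1.15612.
L = L₀/γ = 763/1.15612 = 660 m.

660 m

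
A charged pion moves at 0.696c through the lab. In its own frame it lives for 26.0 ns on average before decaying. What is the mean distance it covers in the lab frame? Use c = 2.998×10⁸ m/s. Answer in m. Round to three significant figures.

7.56 m

γ = 1/√(1 − β²) = 1/√(1 − 0.484416) = 1/√0.515584 = 1/0.718042 = 1.3927.
Lab-frame lifetime: Δt = γτ = 1.3927 × 26.0 ns = 36.21 ns.
Distance: d = vΔt = 0.696 × 2.998×10⁸ m/s × 3.6210×10^-8 s = 7.56 m.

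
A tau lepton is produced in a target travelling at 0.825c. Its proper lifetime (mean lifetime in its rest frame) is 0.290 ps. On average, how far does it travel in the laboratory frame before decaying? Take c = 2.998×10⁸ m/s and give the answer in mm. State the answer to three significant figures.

With β = 0.825, γ = 1/√(1 − 0.825²) = 1/√0.319375 = 1.7695.
Lab-frame lifetime: Δt = γτ = 1.7695 × 0.290 ps = 0.51316 ps.
Distance: d = vΔt = 0.825 × 2.998×10⁸ m/s × 5.1316×10^-13 s = 1.27×10^-4 m = 0.127 mm.

0.127 mm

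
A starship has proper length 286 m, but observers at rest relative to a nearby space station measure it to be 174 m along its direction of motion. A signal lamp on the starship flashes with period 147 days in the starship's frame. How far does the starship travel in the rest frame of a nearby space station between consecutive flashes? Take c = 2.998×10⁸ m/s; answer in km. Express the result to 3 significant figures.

4.97×10^12 km

From L = L₀/γ: γ = 286/174 = 1.64368.
β = √(1 − 1/γ²) = 0.79364. Lab-frame period = γτ = 1.64368×147 days = 241.62 days. Distance = βc × γτ = 0.79364 × 2.998×10⁸ m/s × 20875968 s = 4.9671×10^15 m = 4.97×10^12 km.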